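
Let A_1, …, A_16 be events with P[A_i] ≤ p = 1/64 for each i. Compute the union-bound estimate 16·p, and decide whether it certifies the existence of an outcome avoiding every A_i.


Union bound: P[∪_{i=1}^{16} A_i] ≤ Σ_i P[A_i] ≤ 16·p = 16·(1/64) = 1/4.
Numerically: 1/4 ≈ 0.2500000.
Is 1/4 < 1? YES.
Since P[∪ A_i] ≤ 1/4 < 1, the complement has P[∩ A_i^c] ≥ 1 − 1/4 = 3/4 > 0, so some outcome avoids every A_i.

16·p = 1/4 ≈ 0.2500000; existence CERTIFIED by the union bound.


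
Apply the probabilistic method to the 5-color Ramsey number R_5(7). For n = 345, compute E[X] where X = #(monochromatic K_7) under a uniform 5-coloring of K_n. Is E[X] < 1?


E[X] = C(345, 7) · 5^{1 − 21} = 108567596033820 · 5^{−20} = 108567596033820/95367431640625.
As a reduced fraction: E[X] = 21713519206764/19073486328125 ≈ 1.138414.
Is E[X] < 1? NO.
Since E[X] ≥ 1, the first-moment bound is inconclusive at n = 345; it does NOT by itself certify R_5(7) > 345.

E[X] = 21713519206764/19073486328125 ≈ 1.138414; E[X] ≥ 1; first-moment method inconclusive here.


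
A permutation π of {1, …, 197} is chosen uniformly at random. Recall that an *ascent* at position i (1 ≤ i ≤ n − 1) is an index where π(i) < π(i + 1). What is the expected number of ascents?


Write X = Σ X_I over i = 1, …, 196, with X_I the indicator of one ascent.
There are 196 indicators.
For each fixed i, the pair (π(i), π(i+1)) is a uniformly random ordered pair of distinct values from {1, …, 197}; by symmetry P[π(i) < π(i+1)] = 1/2.
By linearity: E[X] = 196 · (1/2) = (197 − 1) · (1/2) = 98 ≈ 98.0000.

E[X] = 98 = 98.0000.


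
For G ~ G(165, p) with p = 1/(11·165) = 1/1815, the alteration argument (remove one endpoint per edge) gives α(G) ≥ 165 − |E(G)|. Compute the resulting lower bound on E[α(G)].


E[|E(G)|] = C(165, 2)·p = 13530 · (1/1815) = 82/11.
E[α(G)] ≥ n − E[|E(G)|] = 165 − 82/11 = 1733/11.
Numerically: ≈ 157.54545.
(This is only a lower bound; the true E[α(G)] may be larger.)

E[α(G)] ≥ 1733/11 ≈ 157.54545.


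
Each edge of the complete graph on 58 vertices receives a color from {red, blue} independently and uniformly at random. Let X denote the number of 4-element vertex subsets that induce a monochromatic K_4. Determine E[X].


Let X = Σ_S X_S over the C(58, 4) = 424270 subsets S of size 4, where X_S = 1 if the K_4 on S is monochromatic.
For a fixed S, the K_4 on S has C(4, 2) = 6 edges. P[all 6 edges red] = (1/2)^6, and likewise for blue, so P[monochromatic] = 2·(1/2)^6 = 2^{1 − 6} = 1/32.
By linearity: E[X] = C(58, 4) · 2^{1 − 6} = 424270 · 1/32 = 212135/16.
Numerically: E[X] ≈ 13258.43750.

E[X] = C(58,4)·2^(1−C(4,2)) = 212135/16 ≈ 13258.43750.


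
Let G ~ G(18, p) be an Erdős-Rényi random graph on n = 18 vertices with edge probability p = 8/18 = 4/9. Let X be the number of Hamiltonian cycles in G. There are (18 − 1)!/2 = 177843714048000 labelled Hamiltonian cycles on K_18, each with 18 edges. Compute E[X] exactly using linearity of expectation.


K_18 has (18 − 1)!/2 = 177843714048000 labelled Hamiltonian cycles.
For each such Hamiltonian cycle H, let X_H = 1 if all 18 edges of H are present in G. Then P[X_H = 1] = p^{18} = (4/9)^{18} = 68719476736/150094635296999121.
Summing the indicators: E[X] = Σ_H E[X_H] = 177843714048000 · p^{18} = 177843714048000 · 68719476736/150094635296999121 = 16764508875398316032000/205891132094649.
Numerically: E[X] ≈ 8.1424e+07.

E[X] = 177843714048000 · (4/9)^{18} = 16764508875398316032000/205891132094649 ≈ 8.1424e+07.


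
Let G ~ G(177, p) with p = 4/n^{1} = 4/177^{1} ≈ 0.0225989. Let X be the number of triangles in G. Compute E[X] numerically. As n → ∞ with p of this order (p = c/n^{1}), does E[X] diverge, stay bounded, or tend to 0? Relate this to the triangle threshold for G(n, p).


Number of potential triangles: C(177, 3) = 908600.
Each occurs with probability p³ ≈ (0.0225989)³ ≈ 1.15414447e-05.
By linearity: E[X] = C(177, 3)·p³ ≈ 908600 · 1.15414447e-05 ≈ 10.486557.
Here α = 1, so p = 4/n is exactly at the triangle threshold p ~ 1/n. Asymptotically E[X] → c³/6 = 4³/6 = 32/3 ≈ 10.666667, a bounded constant. In this regime the triangle count is asymptotically Poisson(c³/6).

E[X] ≈ 10.486557; in regime p = Θ(1/n^{1}) E[X] stays bounded (at the triangle threshold p ~ 1/n).


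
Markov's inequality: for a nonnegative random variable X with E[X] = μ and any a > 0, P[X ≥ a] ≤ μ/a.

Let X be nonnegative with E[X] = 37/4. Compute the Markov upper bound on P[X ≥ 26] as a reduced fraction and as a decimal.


μ = E[X] = 37/4, a = 26.
Markov: P[X ≥ 26] ≤ μ/a = (37/4)/26 = 37/104.
Numerically: ≈ 0.35577.
(Since a = 26 > μ = 9.25000, the bound 37/104 is < 1 and informative.)

P[X ≥ 26] ≤ 37/104 ≈ 0.35577.


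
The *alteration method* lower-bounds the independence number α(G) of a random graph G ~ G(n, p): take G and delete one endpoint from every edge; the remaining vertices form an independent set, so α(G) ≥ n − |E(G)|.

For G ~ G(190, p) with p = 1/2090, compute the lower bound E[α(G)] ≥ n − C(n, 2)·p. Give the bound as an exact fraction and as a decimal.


E[|E(G)|] = C(190, 2)·p = 17955 · (1/2090) = 189/22.
E[α(G)] ≥ n − E[|E(G)|] = 190 − 189/22 = 3991/22.
Numerically: ≈ 181.40909.
(This is only a lower bound; the true E[α(G)] may be larger.)

E[α(G)] ≥ 3991/22 ≈ 181.40909.


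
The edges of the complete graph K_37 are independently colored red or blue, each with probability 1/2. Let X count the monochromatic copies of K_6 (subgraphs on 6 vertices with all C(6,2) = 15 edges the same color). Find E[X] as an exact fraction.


Let X = Σ_S X_S over the C(37, 6) = 2324784 subsets S of size 6, where X_S = 1 if the K_6 on S is monochromatic.
For a fixed S, the K_6 on S has C(6, 2) = 15 edges. P[all 15 edges red] = (1/2)^15, and likewise for blue, so P[monochromatic] = 2·(1/2)^15 = 2^{1 − 15} = 1/16384.
By linearity: E[X] = C(37, 6) · 2^{1 − 15} = 2324784 · 1/16384 = 145299/1024.
Numerically: E[X] ≈ 141.8936.

E[X] = C(37,6)·2^(1−C(6,2)) = 145299/1024 ≈ 141.8936.


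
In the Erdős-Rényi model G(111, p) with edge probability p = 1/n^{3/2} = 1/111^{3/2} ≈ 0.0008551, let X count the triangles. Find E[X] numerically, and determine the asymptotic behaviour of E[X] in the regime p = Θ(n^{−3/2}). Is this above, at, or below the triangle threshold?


Number of potential triangles: C(111, 3) = 221815.
Each occurs with probability p³ ≈ (0.0008551)³ ≈ 6.2523977e-10.
By linearity: E[X] = C(111, 3)·p³ ≈ 221815 · 6.2523977e-10 ≈ 0.00014.
Since α = 3/2 > 1, p = c/n^{3/2} = o(1/n) is below the triangle threshold p ~ 1/n. Asymptotically E[X] ~ (c³/6)·n^{3(1−α)} = (1³/6)·n^{-1.5} → 0, so by Markov's inequality G has no triangles w.h.p.

E[X] ≈ 0.00014; in regime p = Θ(1/n^{3/2}) E[X] tends to 0 (below the triangle threshold p ~ 1/n).


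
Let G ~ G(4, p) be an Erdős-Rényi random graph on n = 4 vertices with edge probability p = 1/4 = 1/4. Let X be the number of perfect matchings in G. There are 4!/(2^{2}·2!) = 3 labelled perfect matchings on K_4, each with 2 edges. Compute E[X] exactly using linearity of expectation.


K_4 has 4!/(2^{2}·2!) = 3 labelled perfect matchings.
For each such perfect matching H, let X_H = 1 if all 2 edges of H are present in G. Then P[X_H = 1] = p^{2} = (1/4)^{2} = 1/16.
By linearity: E[X] = Σ_H E[X_H] = 3 · p^{2} = 3 · 1/16 = 3/16.
Numerically: E[X] ≈ 0.188.

E[X] = 3 · (1/4)^{2} = 3/16 ≈ 0.188.


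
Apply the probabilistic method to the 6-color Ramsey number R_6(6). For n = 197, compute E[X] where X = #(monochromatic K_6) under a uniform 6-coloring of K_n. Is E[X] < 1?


E[X] = C(197, 6) · 6^{1 − 15} = 75176946208 · 6^{−14} = 75176946208/78364164096.
As a reduced fraction: E[X] = 2349279569/2448880128 ≈ 0.959.
Is E[X] < 1? YES.
Since E[X] < 1, there exists a 6-coloring of K_{197} with no monochromatic K_6; hence R_6(6) > 197.

E[X] = 2349279569/2448880128 ≈ 0.959; E[X] < 1, so R_6(6) > 197.


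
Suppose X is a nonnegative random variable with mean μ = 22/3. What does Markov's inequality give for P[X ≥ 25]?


μ = E[X] = 22/3, a = 25.
Markov: P[X ≥ 25] ≤ μ/a = (22/3)/25 = 22/75.
Numerically: ≈ 0.293.
(Since a = 25 > μ = 7.333, the bound 22/75 is < 1 and informative.)

P[X ≥ 25] ≤ 22/75 ≈ 0.293.


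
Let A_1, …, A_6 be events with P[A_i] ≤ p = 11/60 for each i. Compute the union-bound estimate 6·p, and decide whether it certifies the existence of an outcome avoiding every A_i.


Union bound: P[∪_{i=1}^{6} A_i] ≤ Σ_i P[A_i] ≤ 6·p = 6·(11/60) = 11/10.
Numerically: 11/10 ≈ 1.100000.
Is 11/10 < 1? NO.
Since the bound 11/10 is ≥ 1, the union bound is uninformative here; it does NOT by itself certify existence.

6·p = 11/10 ≈ 1.100000; existence NOT certified by the union bound.


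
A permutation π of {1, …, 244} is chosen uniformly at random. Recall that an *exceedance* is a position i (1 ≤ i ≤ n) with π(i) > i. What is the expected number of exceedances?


Write X = Σ_{i=1}^{244} X_i, where X_i = 1_{π(i) > i}.
For each fixed i, π(i) is uniform over {1, …, 244} (marginal of a uniform permutation), so P[π(i) > i] = (n − i)/n. Summing: Σ_{i=1}^{244} (n − i)/n = (0 + 1 + … + 243)/244 = 244(244 − 1)/(2·244) = (244 − 1)/2.
Hence E[X] = Σ_{i=1}^{244} (244 − i)/244 = 243/2 ≈ 121.5000.

E[X] = 243/2 = 121.5000.


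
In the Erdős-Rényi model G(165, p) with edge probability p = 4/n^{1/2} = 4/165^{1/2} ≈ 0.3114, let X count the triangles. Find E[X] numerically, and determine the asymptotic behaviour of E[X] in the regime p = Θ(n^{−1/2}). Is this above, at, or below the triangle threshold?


Number of potential triangles: C(165, 3) = 735130.
Each occurs with probability p³ ≈ (0.3114)³ ≈ 3.01963227e-02.
By linearity: E[X] = C(165, 3)·p³ ≈ 735130 · 3.01963227e-02 ≈ 22198.222694.
Since α = 1/2 < 1, p = c/n^{1/2} ≫ 1/n is above the triangle threshold p ~ 1/n. Asymptotically E[X] ~ (c³/6)·n^{3(1−α)} = (4³/6)·n^{1.5} → ∞; triangles are abundant w.h.p.

E[X] ≈ 22198.222694; in regime p = Θ(1/n^{1/2}) E[X] diverges (above the triangle threshold p ~ 1/n).


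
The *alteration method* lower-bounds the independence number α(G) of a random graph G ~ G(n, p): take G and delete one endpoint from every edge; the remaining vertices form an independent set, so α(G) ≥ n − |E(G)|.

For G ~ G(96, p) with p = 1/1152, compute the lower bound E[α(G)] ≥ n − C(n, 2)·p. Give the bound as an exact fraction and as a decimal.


E[|E(G)|] = C(96, 2)·p = 4560 · (1/1152) = 95/24.
E[α(G)] ≥ n − E[|E(G)|] = 96 − 95/24 = 2209/24.
Numerically: ≈ 92.041667.
(This is only a lower bound; the true E[α(G)] may be larger.)

E[α(G)] ≥ 2209/24 ≈ 92.041667.


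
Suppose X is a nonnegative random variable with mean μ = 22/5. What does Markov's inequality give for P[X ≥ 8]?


μ = E[X] = 22/5, a = 8.
Markov: P[X ≥ 8] ≤ μ/a = (22/5)/8 = 11/20.
Numerically: ≈ 0.550000.
(Since a = 8 > μ = 4.400000, the bound 11/20 is < 1 and informative.)

P[X ≥ 8] ≤ 11/20 ≈ 0.550000.


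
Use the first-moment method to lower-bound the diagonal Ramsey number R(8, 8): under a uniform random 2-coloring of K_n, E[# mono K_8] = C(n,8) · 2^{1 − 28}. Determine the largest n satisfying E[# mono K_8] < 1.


We need C(n, 8) · 2^{1 − 28} < 1, i.e. C(n, 8) < 2^{28 − 1} = 134217728.
Check values of n near the boundary:
  n = 38: C(38, 8) = 48903492; 48903492 < 134217728? YES
  n = 39: C(39, 8) = 61523748; 61523748 < 134217728? YES
  n = 40: C(40, 8) = 76904685; 76904685 < 134217728? YES
  n = 41: C(41, 8) = 95548245; 95548245 < 134217728? YES
  n = 42: C(42, 8) = 118030185; 118030185 < 134217728? YES
  n = 43: C(43, 8) = 145008513; 145008513 < 134217728? NO
The largest n with C(n, 8) < 134217728 is n = 42 (where E[X] = 118030185/134217728 ≈ 0.879393). Hence R(8, 8) > 42, i.e. R(8, 8) ≥ 43.

Largest n = 42; hence R(8, 8) > 42.


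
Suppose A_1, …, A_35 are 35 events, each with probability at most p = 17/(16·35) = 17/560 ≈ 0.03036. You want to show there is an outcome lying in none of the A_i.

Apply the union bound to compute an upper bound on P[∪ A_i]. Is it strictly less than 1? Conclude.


Union bound: P[∪_{i=1}^{35} A_i] ≤ Σ_i P[A_i] ≤ 35·p = 35·(17/560) = 17/16.
Numerically: 17/16 ≈ 1.06250.
Is 17/16 < 1? NO.
Since the bound 17/16 is ≥ 1, the union bound is uninformative here; it does NOT by itself certify existence.

35·p = 17/16 ≈ 1.06250; existence NOT certified by the union bound.


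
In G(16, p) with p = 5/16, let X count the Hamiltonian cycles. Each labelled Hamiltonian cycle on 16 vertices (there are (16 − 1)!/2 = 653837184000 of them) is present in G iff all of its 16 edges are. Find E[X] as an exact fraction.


K_16 has (16 − 1)!/2 = 653837184000 labelled Hamiltonian cycles.
For each such Hamiltonian cycle H, let X_H = 1 if all 16 edges of H are present in G. Then P[X_H = 1] = p^{16} = (5/16)^{16} = 152587890625/18446744073709551616.
By linearity: E[X] = Σ_H E[X_H] = 653837184000 · p^{16} = 653837184000 · 152587890625/18446744073709551616 = 97429332733154296875/18014398509481984.
Numerically: E[X] ≈ 5408.

E[X] = 653837184000 · (5/16)^{16} = 97429332733154296875/18014398509481984 ≈ 5408.


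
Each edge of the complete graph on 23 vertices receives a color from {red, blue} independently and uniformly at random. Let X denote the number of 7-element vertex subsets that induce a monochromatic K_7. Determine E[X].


Let X = Σ_S X_S over the C(23, 7) = 245157 subsets S of size 7, where X_S = 1 if the K_7 on S is monochromatic.
For a fixed S, the K_7 on S has C(7, 2) = 21 edges. P[all 21 edges red] = (1/2)^21, and likewise for blue, so P[monochromatic] = 2·(1/2)^21 = 2^{1 − 21} = 1/1048576.
By linearity of expectation: E[X] = C(23, 7) · 2^{1 − 21} = 245157 · 1/1048576 = 245157/1048576.
Numerically: E[X] ≈ 0.2338.

E[X] = C(23,7)·2^(1−C(7,2)) = 245157/1048576 ≈ 0.2338.


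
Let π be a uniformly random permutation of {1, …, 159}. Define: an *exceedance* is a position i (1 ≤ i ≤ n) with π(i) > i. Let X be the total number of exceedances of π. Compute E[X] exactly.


Write X = Σ_{i=1}^{159} X_i, where X_i = 1_{π(i) > i}.
For each fixed i, π(i) is uniform over {1, …, 159} (marginal of a uniform permutation), so P[π(i) > i] = (n − i)/n. Summing: Σ_{i=1}^{159} (n − i)/n = (0 + 1 + … + 158)/159 = 159(159 − 1)/(2·159) = (159 − 1)/2.
Hence E[X] = Σ_{i=1}^{159} (159 − i)/159 = 79 ≈ 79.0000.

E[X] = 79 = 79.0000.


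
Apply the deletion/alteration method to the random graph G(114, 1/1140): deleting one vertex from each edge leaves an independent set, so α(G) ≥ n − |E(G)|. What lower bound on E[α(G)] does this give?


E[|E(G)|] = C(114, 2)·p = 6441 · (1/1140) = 113/20.
E[α(G)] ≥ n − E[|E(G)|] = 114 − 113/20 = 2167/20.
Numerically: ≈ 108.350000.
(This is only a lower bound; the true E[α(G)] may be larger.)

E[α(G)] ≥ 2167/20 ≈ 108.350000.


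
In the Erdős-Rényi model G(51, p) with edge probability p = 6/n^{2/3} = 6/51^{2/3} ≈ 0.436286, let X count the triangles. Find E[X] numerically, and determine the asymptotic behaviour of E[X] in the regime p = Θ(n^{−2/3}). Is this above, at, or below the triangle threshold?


Number of potential triangles: C(51, 3) = 20825.
Each occurs with probability p³ ≈ (0.436286)³ ≈ 8.30449827e-02.
By linearity: E[X] = C(51, 3)·p³ ≈ 20825 · 8.30449827e-02 ≈ 1729.411765.
Since α = 2/3 < 1, p = c/n^{2/3} ≫ 1/n is above the triangle threshold p ~ 1/n. Asymptotically E[X] ~ (c³/6)·n^{3(1−α)} = (6³/6)·n^{1} → ∞; triangles are abundant w.h.p.

E[X] ≈ 1729.411765; in regime p = Θ(1/n^{2/3}) E[X] diverges (above the triangle threshold p ~ 1/n).


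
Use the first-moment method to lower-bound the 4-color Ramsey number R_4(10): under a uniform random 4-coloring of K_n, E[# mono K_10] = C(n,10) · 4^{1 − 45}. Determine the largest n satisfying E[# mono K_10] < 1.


We need C(n, 10) · 4^{1 − 45} < 1, i.e. C(n, 10) < 4^{45 − 1} = 309485009821345068724781056.
Check values of n near the boundary:
  n = 2021: C(2021, 10) = 306347841644770462864800616; 306347841644770462864800616 < 309485009821345068724781056? YES
  n = 2022: C(2022, 10) = 307870445231474093395937796; 307870445231474093395937796 < 309485009821345068724781056? YES
  n = 2023: C(2023, 10) = 309399856285778485315440716; 309399856285778485315440716 < 309485009821345068724781056? YES
  n = 2024: C(2024, 10) = 310936101848269937576192656; 310936101848269937576192656 < 309485009821345068724781056? NO
  n = 2025: C(2025, 10) = 312479209053472269772600560; 312479209053472269772600560 < 309485009821345068724781056? NO
  n = 2026: C(2026, 10) = 314029205130126398094885285; 314029205130126398094885285 < 309485009821345068724781056? NO
The largest n with C(n, 10) < 309485009821345068724781056 is n = 2023 (where E[X] = 77349964071444621328860179/77371252455336267181195264 ≈ 0.9997). Hence R_4(10) > 2023, i.e. R_4(10) ≥ 2024.

Largest n = 2023; hence R_4(10) > 2023.


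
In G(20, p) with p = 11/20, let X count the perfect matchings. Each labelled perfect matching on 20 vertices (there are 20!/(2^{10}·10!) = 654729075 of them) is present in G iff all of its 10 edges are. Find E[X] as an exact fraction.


K_20 has 20!/(2^{10}·10!) = 654729075 labelled perfect matchings.
For each such perfect matching H, let X_H = 1 if all 10 edges of H are present in G. Then P[X_H = 1] = p^{10} = (11/20)^{10} = 25937424601/10240000000000.
Summing the indicators: E[X] = Σ_H E[X_H] = 654729075 · p^{10} = 654729075 · 25937424601/10240000000000 = 679279440675798963/409600000000.
Numerically: E[X] ≈ 1.658e+06.

E[X] = 654729075 · (11/20)^{10} = 679279440675798963/409600000000 ≈ 1.658e+06.


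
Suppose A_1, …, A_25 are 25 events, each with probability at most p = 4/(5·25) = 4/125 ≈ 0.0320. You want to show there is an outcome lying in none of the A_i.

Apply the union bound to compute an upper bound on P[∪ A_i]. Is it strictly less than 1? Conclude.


Union bound: P[∪_{i=1}^{25} A_i] ≤ Σ_i P[A_i] ≤ 25·p = 25·(4/125) = 4/5.
Numerically: 4/5 ≈ 0.8000.
Is 4/5 < 1? YES.
Since P[∪ A_i] ≤ 4/5 < 1, the complement has P[∩ A_i^c] ≥ 1 − 4/5 = 1/5 > 0, so some outcome avoids every A_i.

25·p = 4/5 ≈ 0.8000; existence CERTIFIED by the union bound.


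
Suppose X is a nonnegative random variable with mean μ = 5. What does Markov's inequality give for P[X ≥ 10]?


μ = E[X] = 5, a = 10.
Markov: P[X ≥ 10] ≤ μ/a = (5)/10 = 1/2.
Numerically: ≈ 0.500.
(Since a = 10 > μ = 5.000, the bound 1/2 is < 1 and informative.)

P[X ≥ 10] ≤ 1/2 ≈ 0.500.


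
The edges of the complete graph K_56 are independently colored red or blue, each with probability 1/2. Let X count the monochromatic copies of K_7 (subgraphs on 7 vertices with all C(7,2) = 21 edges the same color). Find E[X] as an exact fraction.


Let X = Σ_S X_S over the C(56, 7) = 231917400 subsets S of size 7, where X_S = 1 if the K_7 on S is monochromatic.
For a fixed S, the K_7 on S has C(7, 2) = 21 edges. P[all 21 edges red] = (1/2)^21, and likewise for blue, so P[monochromatic] = 2·(1/2)^21 = 2^{1 − 21} = 1/1048576.
By linearity of expectation: E[X] = C(56, 7) · 2^{1 − 21} = 231917400 · 1/1048576 = 28989675/131072.
Numerically: E[X] ≈ 221.17367.

E[X] = C(56,7)·2^(1−C(7,2)) = 28989675/131072 ≈ 221.17367.


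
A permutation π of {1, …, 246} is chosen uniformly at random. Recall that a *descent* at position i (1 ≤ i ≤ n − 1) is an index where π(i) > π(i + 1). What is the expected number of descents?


Write X = Σ X_I over i = 1, …, 245, with X_I the indicator of one descent.
There are 245 indicators.
For each fixed i, the pair (π(i), π(i+1)) is a uniformly random ordered pair of distinct values from {1, …, 246}; by symmetry P[π(i) > π(i+1)] = 1/2.
By linearity: E[X] = 245 · (1/2) = (246 − 1) · (1/2) = 245/2 ≈ 122.50000.

E[X] = 245/2 = 122.50000.


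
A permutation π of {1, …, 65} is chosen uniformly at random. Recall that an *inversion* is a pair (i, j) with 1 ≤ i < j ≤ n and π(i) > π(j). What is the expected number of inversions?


Write X = Σ X_I over the C(65, 2) = 2080 pairs i < j, with X_I the indicator of one inversion.
There are 2080 indicators.
For each fixed pair i < j, the values π(i) and π(j) are two distinct elements of {1, …, 65} in uniformly random order; by symmetry P[π(i) > π(j)] = 1/2.
By linearity: E[X] = 2080 · (1/2) = C(65, 2) · (1/2) = 2080/2 = 1040 ≈ 1040.000.

E[X] = 1040 = 1040.000.


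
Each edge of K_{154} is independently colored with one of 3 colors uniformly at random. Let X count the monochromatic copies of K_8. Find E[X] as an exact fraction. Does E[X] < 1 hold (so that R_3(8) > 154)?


E[X] = C(154, 8) · 3^{1 − 28} = 6521818990995 · 3^{−27} = 6521818990995/7625597484987.
As a reduced fraction: E[X] = 724646554555/847288609443 ≈ 0.8552535.
Is E[X] < 1? YES.
Since E[X] < 1, there exists a 3-coloring of K_{154} with no monochromatic K_8; hence R_3(8) > 154.

E[X] = 724646554555/847288609443 ≈ 0.8552535; E[X] < 1, so R_3(8) > 154.


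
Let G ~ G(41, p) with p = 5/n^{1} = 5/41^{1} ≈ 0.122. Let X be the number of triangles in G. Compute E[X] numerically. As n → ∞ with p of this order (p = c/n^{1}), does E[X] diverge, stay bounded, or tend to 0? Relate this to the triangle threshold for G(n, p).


Number of potential triangles: C(41, 3) = 10660.
Each occurs with probability p³ ≈ (0.122)³ ≈ 1.813671e-03.
By linearity: E[X] = C(41, 3)·p³ ≈ 10660 · 1.813671e-03 ≈ 19.3337.
Here α = 1, so p = 5/n is exactly at the triangle threshold p ~ 1/n. Asymptotically E[X] → c³/6 = 5³/6 = 125/6 ≈ 20.8333, a bounded constant. In this regime the triangle count is asymptotically Poisson(c³/6).

E[X] ≈ 19.3337; in regime p = Θ(1/n^{1}) E[X] stays bounded (at the triangle threshold p ~ 1/n).


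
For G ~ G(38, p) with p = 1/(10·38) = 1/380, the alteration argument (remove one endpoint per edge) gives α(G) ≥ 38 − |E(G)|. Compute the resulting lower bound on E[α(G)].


E[|E(G)|] = C(38, 2)·p = 703 · (1/380) = 37/20.
E[α(G)] ≥ n − E[|E(G)|] = 38 − 37/20 = 723/20.
Numerically: ≈ 36.1500.
(This is only a lower bound; the true E[α(G)] may be larger.)

E[α(G)] ≥ 723/20 ≈ 36.1500.


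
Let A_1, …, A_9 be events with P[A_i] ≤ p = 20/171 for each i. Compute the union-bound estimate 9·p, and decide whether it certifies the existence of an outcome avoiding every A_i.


Union bound: P[∪_{i=1}^{9} A_i] ≤ Σ_i P[A_i] ≤ 9·p = 9·(20/171) = 20/19.
Numerically: 20/19 ≈ 1.05263.
Is 20/19 < 1? NO.
Since the bound 20/19 is ≥ 1, the union bound is uninformative here; it does NOT by itself certify existence.

9·p = 20/19 ≈ 1.05263; existence NOT certified by the union bound.


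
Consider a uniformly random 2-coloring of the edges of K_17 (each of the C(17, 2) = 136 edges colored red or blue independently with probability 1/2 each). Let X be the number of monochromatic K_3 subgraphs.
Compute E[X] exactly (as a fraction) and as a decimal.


Let X = Σ_S X_S over the C(17, 3) = 680 subsets S of size 3, where X_S = 1 if the K_3 on S is monochromatic.
For a fixed S, the K_3 on S has C(3, 2) = 3 edges. P[all 3 edges red] = (1/2)^3, and likewise for blue, so P[monochromatic] = 2·(1/2)^3 = 2^{1 − 3} = 1/4.
By linearity: E[X] = C(17, 3) · 2^{1 − 3} = 680 · 1/4 = 170.
Numerically: E[X] ≈ 170.000000.

E[X] = C(17,3)·2^(1−C(3,2)) = 170 ≈ 170.000000.


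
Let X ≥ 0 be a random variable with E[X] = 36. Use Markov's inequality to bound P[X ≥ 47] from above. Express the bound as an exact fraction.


μ = E[X] = 36, a = 47.
Markov: P[X ≥ 47] ≤ μ/a = (36)/47 = 36/47.
Numerically: ≈ 0.7660.
(Since a = 47 > μ = 36.0000, the bound 36/47 is < 1 and informative.)

P[X ≥ 47] ≤ 36/47 ≈ 0.7660.


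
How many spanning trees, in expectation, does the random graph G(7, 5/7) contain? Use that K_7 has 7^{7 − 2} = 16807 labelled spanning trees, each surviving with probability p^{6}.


K_7 has 7^{7 − 2} = 16807 labelled spanning trees.
For each such spanning tree H, let X_H = 1 if all 6 edges of H are present in G. Then P[X_H = 1] = p^{6} = (5/7)^{6} = 15625/117649.
By linearity of expectation: E[X] = Σ_H E[X_H] = 16807 · p^{6} = 16807 · 15625/117649 = 15625/7.
Numerically: E[X] ≈ 2232.1.

E[X] = 16807 · (5/7)^{6} = 15625/7 ≈ 2232.1.


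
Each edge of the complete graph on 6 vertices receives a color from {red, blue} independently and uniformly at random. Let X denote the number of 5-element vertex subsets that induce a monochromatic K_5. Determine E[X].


Let X = Σ_S X_S over the C(6, 5) = 6 subsets S of size 5, where X_S = 1 if the K_5 on S is monochromatic.
For a fixed S, the K_5 on S has C(5, 2) = 10 edges. P[all 10 edges red] = (1/2)^10, and likewise for blue, so P[monochromatic] = 2·(1/2)^10 = 2^{1 − 10} = 1/512.
By linearity of expectation: E[X] = C(6, 5) · 2^{1 − 10} = 6 · 1/512 = 3/256.
Numerically: E[X] ≈ 0.0117.

E[X] = C(6,5)·2^(1−C(5,2)) = 3/256 ≈ 0.0117.


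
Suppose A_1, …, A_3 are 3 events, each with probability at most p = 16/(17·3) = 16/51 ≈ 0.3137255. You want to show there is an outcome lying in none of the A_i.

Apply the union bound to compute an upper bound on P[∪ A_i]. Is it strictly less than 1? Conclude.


Union bound: P[∪_{i=1}^{3} A_i] ≤ Σ_i P[A_i] ≤ 3·p = 3·(16/51) = 16/17.
Numerically: 16/17 ≈ 0.9411765.
Is 16/17 < 1? YES.
Since P[∪ A_i] ≤ 16/17 < 1, the complement has P[∩ A_i^c] ≥ 1 − 16/17 = 1/17 > 0, so some outcome avoids every A_i.

3·p = 16/17 ≈ 0.9411765; existence CERTIFIED by the union bound.


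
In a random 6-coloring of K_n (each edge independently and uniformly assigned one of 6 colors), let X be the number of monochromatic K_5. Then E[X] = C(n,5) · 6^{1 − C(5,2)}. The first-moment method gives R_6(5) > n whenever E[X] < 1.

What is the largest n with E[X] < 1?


We need C(n, 5) · 6^{1 − 10} < 1, i.e. C(n, 5) < 6^{10 − 1} = 10077696.
Check values of n near the boundary:
  n = 65: C(65, 5) = 8259888; 8259888 < 10077696? YES
  n = 66: C(66, 5) = 8936928; 8936928 < 10077696? YES
  n = 67: C(67, 5) = 9657648; 9657648 < 10077696? YES
  n = 68: C(68, 5) = 10424128; 10424128 < 10077696? NO
The largest n with C(n, 5) < 10077696 is n = 67 (where E[X] = 67067/69984 ≈ 0.9583). Hence R_6(5) > 67, i.e. R_6(5) ≥ 68.

Largest n = 67; hence R_6(5) > 67.


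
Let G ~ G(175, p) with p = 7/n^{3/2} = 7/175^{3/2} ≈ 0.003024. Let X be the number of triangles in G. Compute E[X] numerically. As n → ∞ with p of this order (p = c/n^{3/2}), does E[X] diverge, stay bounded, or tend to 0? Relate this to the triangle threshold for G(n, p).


Number of potential triangles: C(175, 3) = 877975.
Each occurs with probability p³ ≈ (0.003024)³ ≈ 2.764540e-08.
By linearity: E[X] = C(175, 3)·p³ ≈ 877975 · 2.764540e-08 ≈ 0.0243.
Since α = 3/2 > 1, p = c/n^{3/2} = o(1/n) is below the triangle threshold p ~ 1/n. Asymptotically E[X] ~ (c³/6)·n^{3(1−α)} = (7³/6)·n^{-1.5} → 0, so by Markov's inequality G has no triangles w.h.p.

E[X] ≈ 0.0243; in regime p = Θ(1/n^{3/2}) E[X] tends to 0 (below the triangle threshold p ~ 1/n).


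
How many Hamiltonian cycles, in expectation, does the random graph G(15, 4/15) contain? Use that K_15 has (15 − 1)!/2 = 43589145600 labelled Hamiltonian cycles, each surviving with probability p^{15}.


K_15 has (15 − 1)!/2 = 43589145600 labelled Hamiltonian cycles.
For each such Hamiltonian cycle H, let X_H = 1 if all 15 edges of H are present in G. Then P[X_H = 1] = p^{15} = (4/15)^{15} = 1073741824/437893890380859375.
By linearity of expectation: E[X] = Σ_H E[X_H] = 43589145600 · p^{15} = 43589145600 · 1073741824/437893890380859375 = 7704277975826432/72081298828125.
Numerically: E[X] ≈ 107.

E[X] = 43589145600 · (4/15)^{15} = 7704277975826432/72081298828125 ≈ 107.


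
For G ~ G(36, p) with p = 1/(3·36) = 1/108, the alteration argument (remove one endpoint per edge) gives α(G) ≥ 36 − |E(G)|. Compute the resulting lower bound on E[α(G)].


E[|E(G)|] = C(36, 2)·p = 630 · (1/108) = 35/6.
E[α(G)] ≥ n − E[|E(G)|] = 36 − 35/6 = 181/6.
Numerically: ≈ 30.167.
(This is only a lower bound; the true E[α(G)] may be larger.)

E[α(G)] ≥ 181/6 ≈ 30.167.


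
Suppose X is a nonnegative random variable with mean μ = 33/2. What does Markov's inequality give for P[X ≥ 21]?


μ = E[X] = 33/2, a = 21.
Markov: P[X ≥ 21] ≤ μ/a = (33/2)/21 = 11/14.
Numerically: ≈ 0.7857.
(Since a = 21 > μ = 16.5000, the bound 11/14 is < 1 and informative.)

P[X ≥ 21] ≤ 11/14 ≈ 0.7857.


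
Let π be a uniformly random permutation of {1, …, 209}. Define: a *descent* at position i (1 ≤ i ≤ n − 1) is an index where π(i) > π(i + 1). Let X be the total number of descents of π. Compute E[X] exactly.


Write X = Σ X_I over i = 1, …, 208, with X_I the indicator of one descent.
There are 208 indicators.
For each fixed i, the pair (π(i), π(i+1)) is a uniformly random ordered pair of distinct values from {1, …, 209}; by symmetry P[π(i) > π(i+1)] = 1/2.
By linearity: E[X] = 208 · (1/2) = (209 − 1) · (1/2) = 104 ≈ 104.00000.

E[X] = 104 = 104.00000.


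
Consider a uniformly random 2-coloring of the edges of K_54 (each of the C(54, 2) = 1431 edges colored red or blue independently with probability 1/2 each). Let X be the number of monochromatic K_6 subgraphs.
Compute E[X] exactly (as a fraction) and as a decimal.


Let X = Σ_S X_S over the C(54, 6) = 25827165 subsets S of size 6, where X_S = 1 if the K_6 on S is monochromatic.
For a fixed S, the K_6 on S has C(6, 2) = 15 edges. P[all 15 edges red] = (1/2)^15, and likewise for blue, so P[monochromatic] = 2·(1/2)^15 = 2^{1 − 15} = 1/16384.
Summing: E[X] = C(54, 6) · 2^{1 − 15} = 25827165 · 1/16384 = 25827165/16384.
Numerically: E[X] ≈ 1576.36505.

E[X] = C(54,6)·2^(1−C(6,2)) = 25827165/16384 ≈ 1576.36505.


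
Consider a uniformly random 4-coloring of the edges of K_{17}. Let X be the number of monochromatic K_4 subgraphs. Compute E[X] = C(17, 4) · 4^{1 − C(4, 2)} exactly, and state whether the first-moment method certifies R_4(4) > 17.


E[X] = C(17, 4) · 4^{1 − 6} = 2380 · 4^{−5} = 2380/1024.
As a reduced fraction: E[X] = 595/256 ≈ 2.324.
Is E[X] < 1? NO.
Since E[X] ≥ 1, the first-moment bound is inconclusive at n = 17; it does NOT by itself certify R_4(4) > 17.

E[X] = 595/256 ≈ 2.324; E[X] ≥ 1; first-moment method inconclusive here.


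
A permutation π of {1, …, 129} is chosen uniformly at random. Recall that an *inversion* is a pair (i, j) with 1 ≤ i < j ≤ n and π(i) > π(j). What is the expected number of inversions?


Write X = Σ X_I over the C(129, 2) = 8256 pairs i < j, with X_I the indicator of one inversion.
There are 8256 indicators.
For each fixed pair i < j, the values π(i) and π(j) are two distinct elements of {1, …, 129} in uniformly random order; by symmetry P[π(i) > π(j)] = 1/2.
By linearity: E[X] = 8256 · (1/2) = C(129, 2) · (1/2) = 8256/2 = 4128 ≈ 4128.000.

E[X] = 4128 = 4128.000.


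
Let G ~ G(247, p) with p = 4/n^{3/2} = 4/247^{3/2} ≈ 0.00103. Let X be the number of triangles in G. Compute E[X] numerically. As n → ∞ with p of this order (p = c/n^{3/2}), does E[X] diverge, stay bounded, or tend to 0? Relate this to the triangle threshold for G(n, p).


Number of potential triangles: C(247, 3) = 2481115.
Each occurs with probability p³ ≈ (0.00103)³ ≈ 1.09407e-09.
By linearity: E[X] = C(247, 3)·p³ ≈ 2481115 · 1.09407e-09 ≈ 0.003.
Since α = 3/2 > 1, p = c/n^{3/2} = o(1/n) is below the triangle threshold p ~ 1/n. Asymptotically E[X] ~ (c³/6)·n^{3(1−α)} = (4³/6)·n^{-1.5} → 0, so by Markov's inequality G has no triangles w.h.p.

E[X] ≈ 0.003; in regime p = Θ(1/n^{3/2}) E[X] tends to 0 (below the triangle threshold p ~ 1/n).


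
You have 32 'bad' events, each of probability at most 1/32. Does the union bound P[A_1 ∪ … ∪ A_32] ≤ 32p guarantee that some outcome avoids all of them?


Union bound: P[∪_{i=1}^{32} A_i] ≤ Σ_i P[A_i] ≤ 32·p = 32·(1/32) = 1.
Numerically: 1 ≈ 1.00000.
Is 1 < 1? NO.
Since the bound 1 is ≥ 1, the union bound is uninformative here; it does NOT by itself certify existence.

32·p = 1 ≈ 1.00000; existence NOT certified by the union bound.


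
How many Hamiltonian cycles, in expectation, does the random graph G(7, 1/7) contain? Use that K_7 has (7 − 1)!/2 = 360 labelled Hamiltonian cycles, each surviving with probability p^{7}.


K_7 has (7 − 1)!/2 = 360 labelled Hamiltonian cycles.
For each such Hamiltonian cycle H, let X_H = 1 if all 7 edges of H are present in G. Then P[X_H = 1] = p^{7} = (1/7)^{7} = 1/823543.
Summing the indicators: E[X] = Σ_H E[X_H] = 360 · p^{7} = 360 · 1/823543 = 360/823543.
Numerically: E[X] ≈ 0.0004371.

E[X] = 360 · (1/7)^{7} = 360/823543 ≈ 0.0004371.


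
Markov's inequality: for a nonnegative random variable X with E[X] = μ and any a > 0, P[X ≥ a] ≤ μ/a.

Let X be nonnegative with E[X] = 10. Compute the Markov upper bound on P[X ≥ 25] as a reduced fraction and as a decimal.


μ = E[X] = 10, a = 25.
Markov: P[X ≥ 25] ≤ μ/a = (10)/25 = 2/5.
Numerically: ≈ 0.400.
(Since a = 25 > μ = 10.000, the bound 2/5 is < 1 and informative.)

P[X ≥ 25] ≤ 2/5 ≈ 0.400.


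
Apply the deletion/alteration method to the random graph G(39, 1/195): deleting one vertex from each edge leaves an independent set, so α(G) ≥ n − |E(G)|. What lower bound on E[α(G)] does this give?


E[|E(G)|] = C(39, 2)·p = 741 · (1/195) = 19/5.
E[α(G)] ≥ n − E[|E(G)|] = 39 − 19/5 = 176/5.
Numerically: ≈ 35.2000.
(This is only a lower bound; the true E[α(G)] may be larger.)

E[α(G)] ≥ 176/5 ≈ 35.2000.


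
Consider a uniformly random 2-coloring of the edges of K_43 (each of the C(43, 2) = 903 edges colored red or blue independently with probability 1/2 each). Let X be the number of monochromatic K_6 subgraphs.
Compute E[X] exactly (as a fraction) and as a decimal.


Let X = Σ_S X_S over the C(43, 6) = 6096454 subsets S of size 6, where X_S = 1 if the K_6 on S is monochromatic.
For a fixed S, the K_6 on S has C(6, 2) = 15 edges. P[all 15 edges red] = (1/2)^15, and likewise for blue, so P[monochromatic] = 2·(1/2)^15 = 2^{1 − 15} = 1/16384.
By linearity of expectation: E[X] = C(43, 6) · 2^{1 − 15} = 6096454 · 1/16384 = 3048227/8192.
Numerically: E[X] ≈ 372.098022.

E[X] = C(43,6)·2^(1−C(6,2)) = 3048227/8192 ≈ 372.098022.


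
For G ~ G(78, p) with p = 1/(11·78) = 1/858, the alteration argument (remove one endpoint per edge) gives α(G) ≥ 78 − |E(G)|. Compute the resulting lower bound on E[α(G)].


E[|E(G)|] = C(78, 2)·p = 3003 · (1/858) = 7/2.
E[α(G)] ≥ n − E[|E(G)|] = 78 − 7/2 = 149/2.
Numerically: ≈ 74.5000.
(This is only a lower bound; the true E[α(G)] may be larger.)

E[α(G)] ≥ 149/2 ≈ 74.5000.


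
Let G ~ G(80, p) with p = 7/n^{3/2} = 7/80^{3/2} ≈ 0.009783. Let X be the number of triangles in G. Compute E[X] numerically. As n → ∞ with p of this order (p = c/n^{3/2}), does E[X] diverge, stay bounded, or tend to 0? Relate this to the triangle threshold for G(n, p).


Number of potential triangles: C(80, 3) = 82160.
Each occurs with probability p³ ≈ (0.009783)³ ≈ 9.362443e-07.
By linearity: E[X] = C(80, 3)·p³ ≈ 82160 · 9.362443e-07 ≈ 0.0769.
Since α = 3/2 > 1, p = c/n^{3/2} = o(1/n) is below the triangle threshold p ~ 1/n. Asymptotically E[X] ~ (c³/6)·n^{3(1−α)} = (7³/6)·n^{-1.5} → 0, so by Markov's inequality G has no triangles w.h.p.

E[X] ≈ 0.0769; in regime p = Θ(1/n^{3/2}) E[X] tends to 0 (below the triangle threshold p ~ 1/n).


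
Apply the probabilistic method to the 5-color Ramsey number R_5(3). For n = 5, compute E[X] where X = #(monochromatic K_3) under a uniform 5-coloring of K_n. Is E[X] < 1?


E[X] = C(5, 3) · 5^{1 − 3} = 10 · 5^{−2} = 10/25.
As a reduced fraction: E[X] = 2/5 ≈ 0.40000.
Is E[X] < 1? YES.
Since E[X] < 1, there exists a 5-coloring of K_{5} with no monochromatic K_3; hence R_5(3) > 5.

E[X] = 2/5 ≈ 0.40000; E[X] < 1, so R_5(3) > 5.


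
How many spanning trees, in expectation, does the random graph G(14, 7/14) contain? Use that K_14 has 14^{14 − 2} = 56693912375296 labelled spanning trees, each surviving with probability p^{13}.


K_14 has 14^{14 − 2} = 56693912375296 labelled spanning trees.
For each such spanning tree H, let X_H = 1 if all 13 edges of H are present in G. Then P[X_H = 1] = p^{13} = (1/2)^{13} = 1/8192.
Summing the indicators: E[X] = Σ_H E[X_H] = 56693912375296 · p^{13} = 56693912375296 · 1/8192 = 13841287201/2.
Numerically: E[X] ≈ 6.9206e+09.

E[X] = 56693912375296 · (1/2)^{13} = 13841287201/2 ≈ 6.9206e+09.


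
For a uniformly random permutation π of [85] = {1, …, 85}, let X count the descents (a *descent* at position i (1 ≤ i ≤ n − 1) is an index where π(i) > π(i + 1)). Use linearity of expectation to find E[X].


Write X = Σ X_I over i = 1, …, 84, with X_I the indicator of one descent.
There are 84 indicators.
For each fixed i, the pair (π(i), π(i+1)) is a uniformly random ordered pair of distinct values from {1, …, 85}; by symmetry P[π(i) > π(i+1)] = 1/2.
By linearity: E[X] = 84 · (1/2) = (85 − 1) · (1/2) = 42 ≈ 42.000.

E[X] = 42 = 42.000.


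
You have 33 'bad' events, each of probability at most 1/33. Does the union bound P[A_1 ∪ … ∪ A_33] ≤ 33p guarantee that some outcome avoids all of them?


Union bound: P[∪_{i=1}^{33} A_i] ≤ Σ_i P[A_i] ≤ 33·p = 33·(1/33) = 1.
Numerically: 1 ≈ 1.000000.
Is 1 < 1? NO.
Since the bound 1 is ≥ 1, the union bound is uninformative here; it does NOT by itself certify existence.

33·p = 1 ≈ 1.000000; existence NOT certified by the union bound.


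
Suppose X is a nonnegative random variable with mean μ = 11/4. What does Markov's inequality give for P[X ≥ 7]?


μ = E[X] = 11/4, a = 7.
Markov: P[X ≥ 7] ≤ μ/a = (11/4)/7 = 11/28.
Numerically: ≈ 0.392857.
(Since a = 7 > μ = 2.750000, the bound 11/28 is < 1 and informative.)

P[X ≥ 7] ≤ 11/28 ≈ 0.392857.


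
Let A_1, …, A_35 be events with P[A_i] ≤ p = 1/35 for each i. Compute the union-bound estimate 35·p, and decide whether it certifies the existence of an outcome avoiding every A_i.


Union bound: P[∪_{i=1}^{35} A_i] ≤ Σ_i P[A_i] ≤ 35·p = 35·(1/35) = 1.
Numerically: 1 ≈ 1.000.
Is 1 < 1? NO.
Since the bound 1 is ≥ 1, the union bound is uninformative here; it does NOT by itself certify existence.

35·p = 1 ≈ 1.000; existence NOT certified by the union bound.


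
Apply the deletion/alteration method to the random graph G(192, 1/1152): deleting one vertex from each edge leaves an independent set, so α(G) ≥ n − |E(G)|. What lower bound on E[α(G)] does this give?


E[|E(G)|] = C(192, 2)·p = 18336 · (1/1152) = 191/12.
E[α(G)] ≥ n − E[|E(G)|] = 192 − 191/12 = 2113/12.
Numerically: ≈ 176.0833.
(This is only a lower bound; the true E[α(G)] may be larger.)

E[α(G)] ≥ 2113/12 ≈ 176.0833.


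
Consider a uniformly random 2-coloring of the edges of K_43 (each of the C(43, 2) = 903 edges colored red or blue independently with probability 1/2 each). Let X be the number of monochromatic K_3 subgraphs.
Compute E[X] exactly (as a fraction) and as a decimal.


Let X = Σ_S X_S over the C(43, 3) = 12341 subsets S of size 3, where X_S = 1 if the K_3 on S is monochromatic.
For a fixed S, the K_3 on S has C(3, 2) = 3 edges. P[all 3 edges red] = (1/2)^3, and likewise for blue, so P[monochromatic] = 2·(1/2)^3 = 2^{1 − 3} = 1/4.
By linearity: E[X] = C(43, 3) · 2^{1 − 3} = 12341 · 1/4 = 12341/4.
Numerically: E[X] ≈ 3085.250.

E[X] = C(43,3)·2^(1−C(3,2)) = 12341/4 ≈ 3085.250.


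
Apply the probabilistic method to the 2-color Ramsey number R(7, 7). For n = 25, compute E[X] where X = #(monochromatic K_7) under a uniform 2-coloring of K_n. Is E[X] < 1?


E[X] = C(25, 7) · 2^{1 − 21} = 480700 · 2^{−20} = 480700/1048576.
As a reduced fraction: E[X] = 120175/262144 ≈ 0.4584312.
Is E[X] < 1? YES.
Since E[X] < 1, there exists a 2-coloring of K_{25} with no monochromatic K_7; hence R(7, 7) > 25.

E[X] = 120175/262144 ≈ 0.4584312; E[X] < 1, so R(7, 7) > 25.
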